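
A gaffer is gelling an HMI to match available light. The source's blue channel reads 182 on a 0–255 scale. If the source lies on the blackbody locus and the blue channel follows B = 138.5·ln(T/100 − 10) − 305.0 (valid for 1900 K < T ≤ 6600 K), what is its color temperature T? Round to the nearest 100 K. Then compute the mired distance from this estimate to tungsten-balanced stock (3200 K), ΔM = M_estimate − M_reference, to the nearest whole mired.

-85 mireds

ln(t − 10) = (182 + 305.0) / 138.5 = 3.5162.
t − 10 = e^3.5162 = 33.658, so t = 43.658.
T = 100·t = 4366 K → 4400 K to the nearest 100 K.
M_estimate = 10⁶/4400 = 227.27; M_reference = 10⁶/3200 = 312.50.
ΔM = 227.27 − 312.50 = -85.23 → -85 mireds.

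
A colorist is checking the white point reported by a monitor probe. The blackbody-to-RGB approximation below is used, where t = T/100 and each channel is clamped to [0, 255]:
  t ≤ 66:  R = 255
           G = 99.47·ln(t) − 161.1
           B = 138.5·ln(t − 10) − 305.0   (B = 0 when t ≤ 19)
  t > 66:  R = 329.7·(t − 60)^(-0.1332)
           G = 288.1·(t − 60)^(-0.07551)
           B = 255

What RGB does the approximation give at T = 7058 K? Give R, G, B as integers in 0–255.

R=241, G=241, B=255

t = 7058/100 = 70.58; the t > 66 branch applies.
R = 329.7·(70.58 − 60)^(-0.1332) = 329.7·10.58^(-0.1332) = 329.7·0.73036 = 240.801.
G = 288.1·(70.58 − 60)^(-0.07551) = 288.1·10.58^(-0.07551) = 288.1·0.83684 = 241.093.
B = 255 by definition for t > 66.
Rounded: (241, 241, 255).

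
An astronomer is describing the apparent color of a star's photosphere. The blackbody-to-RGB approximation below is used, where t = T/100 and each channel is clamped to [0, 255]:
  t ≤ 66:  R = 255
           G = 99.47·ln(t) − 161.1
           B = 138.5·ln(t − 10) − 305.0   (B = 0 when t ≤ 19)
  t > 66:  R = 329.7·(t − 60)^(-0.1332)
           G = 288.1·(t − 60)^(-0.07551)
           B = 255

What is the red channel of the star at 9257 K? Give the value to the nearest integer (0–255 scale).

t = 9257/100 = 92.57; the t > 66 branch applies.
R = 329.7·(92.57 − 60)^(-0.1332) = 329.7·32.57^(-0.1332) = 329.7·0.62877 = 207.306.
Rounded: 207.

207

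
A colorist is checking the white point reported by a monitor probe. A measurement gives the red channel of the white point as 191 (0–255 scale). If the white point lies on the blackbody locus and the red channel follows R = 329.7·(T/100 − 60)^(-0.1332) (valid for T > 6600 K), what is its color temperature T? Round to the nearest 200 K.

12000 K

(t − 60)^(-0.1332) = 191/329.7 = 0.57931.
t − 60 = 0.57931^(1/-0.1332) = 0.57931^(-7.508) = 60.245, so t = 120.245.
T = 100·t = 12025 K → 12000 K to the nearest 200 K.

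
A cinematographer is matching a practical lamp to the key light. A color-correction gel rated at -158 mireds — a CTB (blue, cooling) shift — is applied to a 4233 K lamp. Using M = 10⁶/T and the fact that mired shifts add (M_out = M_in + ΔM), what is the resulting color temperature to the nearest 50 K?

12800 K

M_in = 10⁶/4233 = 236.24 mireds.
M_out = 236.24 + (-158) = 78.24 mireds.
T_out = 10⁶/78.24 = 12781.3 K → 12800 K.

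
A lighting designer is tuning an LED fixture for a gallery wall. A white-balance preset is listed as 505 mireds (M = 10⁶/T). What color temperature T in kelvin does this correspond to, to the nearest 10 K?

T = 10⁶ / 505 = 1980.20 K → 1980 K.

1980 K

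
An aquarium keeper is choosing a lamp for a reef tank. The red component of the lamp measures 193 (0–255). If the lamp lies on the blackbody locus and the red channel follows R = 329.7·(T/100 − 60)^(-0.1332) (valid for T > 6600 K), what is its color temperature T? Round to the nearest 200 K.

11600 K

(t − 60)^(-0.1332) = 193/329.7 = 0.58538.
t − 60 = 0.58538^(1/-0.1332) = 0.58538^(-7.508) = 55.713, so t = 115.713.
T = 100·t = 11571 K → 11600 K to the nearest 200 K.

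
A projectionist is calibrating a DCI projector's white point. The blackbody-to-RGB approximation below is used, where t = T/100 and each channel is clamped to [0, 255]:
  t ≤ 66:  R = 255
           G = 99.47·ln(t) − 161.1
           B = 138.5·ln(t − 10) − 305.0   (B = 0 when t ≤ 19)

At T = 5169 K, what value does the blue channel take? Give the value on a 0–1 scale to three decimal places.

t = 5169/100 = 51.69; the t ≤ 66 branch applies.
B = 138.5·ln(51.69 − 10) − 305.0 = 138.5·ln 41.69 − 305.0 = 138.5·3.7303 − 305.0 = 211.641.
On a 0–1 scale: 211.641/255 = 0.8300 → 0.830.

0.830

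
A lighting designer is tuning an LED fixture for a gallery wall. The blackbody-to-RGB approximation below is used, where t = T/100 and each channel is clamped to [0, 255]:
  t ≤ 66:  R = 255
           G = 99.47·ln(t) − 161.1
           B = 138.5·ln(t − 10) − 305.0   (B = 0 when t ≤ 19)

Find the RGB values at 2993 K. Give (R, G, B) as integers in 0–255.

(255, 177, 109)

t = 2993/100 = 29.93; the t ≤ 66 branch applies.
R = 255 by definition for t ≤ 66.
G = 99.47·ln 29.93 − 161.1 = 99.47·3.3989 − 161.1 = 176.985.
B = 138.5·ln(29.93 − 10) − 305.0 = 138.5·ln 19.93 − 305.0 = 138.5·2.9922 − 305.0 = 109.423.
Rounded: (255, 177, 109).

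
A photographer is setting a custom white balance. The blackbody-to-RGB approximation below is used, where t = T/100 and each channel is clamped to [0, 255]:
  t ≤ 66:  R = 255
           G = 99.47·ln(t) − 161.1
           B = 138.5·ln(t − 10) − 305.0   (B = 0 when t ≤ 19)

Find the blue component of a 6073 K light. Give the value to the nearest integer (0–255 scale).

239

t = 6073/100 = 60.73; the t ≤ 66 branch applies.
B = 138.5·ln(60.73 − 10) − 305.0 = 138.5·ln 50.73 − 305.0 = 138.5·3.9265 − 305.0 = 238.823.
Rounded: 239.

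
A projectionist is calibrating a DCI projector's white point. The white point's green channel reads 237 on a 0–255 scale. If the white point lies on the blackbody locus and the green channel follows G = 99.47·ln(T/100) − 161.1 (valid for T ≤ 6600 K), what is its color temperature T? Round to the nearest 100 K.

5500 K

ln t = (237 + 161.1) / 99.47 = 4.0022.
t = e^4.0022 = 54.719.
T = 100·t = 5472 K → 5500 K to the nearest 100 K.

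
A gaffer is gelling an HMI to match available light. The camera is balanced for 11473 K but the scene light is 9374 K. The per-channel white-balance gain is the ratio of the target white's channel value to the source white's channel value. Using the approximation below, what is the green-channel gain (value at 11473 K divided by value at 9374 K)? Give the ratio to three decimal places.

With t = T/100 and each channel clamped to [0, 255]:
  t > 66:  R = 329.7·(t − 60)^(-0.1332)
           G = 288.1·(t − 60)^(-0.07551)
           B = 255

At 9374 K (t = 93.74):
  G = 288.1·(93.74 − 60)^(-0.07551) = 288.1·33.74^(-0.07551) = 288.1·0.76667 = 220.878.
At 11473 K (t = 114.73):
  G = 288.1·(114.73 − 60)^(-0.07551) = 288.1·54.73^(-0.07551) = 288.1·0.73917 = 212.956.
Gain = 212.956 / 220.878 = 0.9641 → 0.964.

0.964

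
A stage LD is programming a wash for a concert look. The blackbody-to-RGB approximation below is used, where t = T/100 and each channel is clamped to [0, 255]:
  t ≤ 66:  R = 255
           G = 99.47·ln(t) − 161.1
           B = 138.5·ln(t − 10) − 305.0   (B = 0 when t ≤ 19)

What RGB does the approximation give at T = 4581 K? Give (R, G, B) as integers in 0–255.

(255, 219, 191)

t = 4581/100 = 45.81; the t ≤ 66 branch applies.
R = 255 by definition for t ≤ 66.
G = 99.47·ln 45.81 − 161.1 = 99.47·3.8245 − 161.1 = 219.323.
B = 138.5·ln(45.81 − 10) − 305.0 = 138.5·ln 35.81 − 305.0 = 138.5·3.5782 − 305.0 = 190.584.
Rounded: (255, 219, 191).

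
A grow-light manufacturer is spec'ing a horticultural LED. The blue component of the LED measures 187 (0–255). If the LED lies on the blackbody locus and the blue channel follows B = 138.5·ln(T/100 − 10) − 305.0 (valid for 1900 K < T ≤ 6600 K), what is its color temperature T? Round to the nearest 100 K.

ln(t − 10) = (187 + 305.0) / 138.5 = 3.5523.
t − 10 = e^3.5523 = 34.895, so t = 44.895.
T = 100·t = 4490 K → 4500 K to the nearest 100 K.

4500 K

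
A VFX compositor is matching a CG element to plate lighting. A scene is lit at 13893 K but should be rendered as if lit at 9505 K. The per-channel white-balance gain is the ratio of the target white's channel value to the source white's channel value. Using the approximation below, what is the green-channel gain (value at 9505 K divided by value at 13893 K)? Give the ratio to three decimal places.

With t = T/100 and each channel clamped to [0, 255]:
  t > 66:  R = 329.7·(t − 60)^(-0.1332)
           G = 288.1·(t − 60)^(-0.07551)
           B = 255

At 13893 K (t = 138.93):
  G = 288.1·(138.93 − 60)^(-0.07551) = 288.1·78.93^(-0.07551) = 288.1·0.71902 = 207.149.
At 9505 K (t = 95.05):
  G = 288.1·(95.05 − 60)^(-0.07551) = 288.1·35.05^(-0.07551) = 288.1·0.76447 = 220.244.
Gain = 220.244 / 207.149 = 1.0632 → 1.063.

1.063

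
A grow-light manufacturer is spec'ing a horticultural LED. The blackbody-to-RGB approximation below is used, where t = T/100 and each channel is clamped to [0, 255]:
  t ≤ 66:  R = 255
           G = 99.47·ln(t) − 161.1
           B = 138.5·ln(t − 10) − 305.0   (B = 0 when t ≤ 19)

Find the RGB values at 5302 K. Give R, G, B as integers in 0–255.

R=255, G=234, B=216

t = 5302/100 = 53.02; the t ≤ 66 branch applies.
R = 255 by definition for t ≤ 66.
G = 99.47·ln 53.02 − 161.1 = 99.47·3.9707 − 161.1 = 233.862.
B = 138.5·ln(53.02 − 10) − 305.0 = 138.5·ln 43.02 − 305.0 = 138.5·3.7617 − 305.0 = 215.991.
Rounded: (255, 234, 216).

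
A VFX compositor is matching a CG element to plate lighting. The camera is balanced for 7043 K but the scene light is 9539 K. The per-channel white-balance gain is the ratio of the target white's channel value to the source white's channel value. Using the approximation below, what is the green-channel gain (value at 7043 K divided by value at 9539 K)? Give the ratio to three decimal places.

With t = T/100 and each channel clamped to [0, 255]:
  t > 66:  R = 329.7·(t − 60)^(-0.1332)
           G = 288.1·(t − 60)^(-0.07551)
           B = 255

At 9539 K (t = 95.39):
  G = 288.1·(95.39 − 60)^(-0.07551) = 288.1·35.39^(-0.07551) = 288.1·0.76391 = 220.083.
At 7043 K (t = 70.43):
  G = 288.1·(70.43 − 60)^(-0.07551) = 288.1·10.43^(-0.07551) = 288.1·0.83774 = 241.353.
Gain = 241.353 / 220.083 = 1.0966 → 1.097.

1.097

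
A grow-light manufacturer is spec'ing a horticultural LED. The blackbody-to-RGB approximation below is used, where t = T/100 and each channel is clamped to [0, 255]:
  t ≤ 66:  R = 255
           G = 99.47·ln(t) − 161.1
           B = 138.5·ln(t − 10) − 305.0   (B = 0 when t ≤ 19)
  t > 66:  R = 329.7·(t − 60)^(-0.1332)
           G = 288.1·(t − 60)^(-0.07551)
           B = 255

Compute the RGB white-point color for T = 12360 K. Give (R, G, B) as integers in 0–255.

t = 12360/100 = 123.6; the t > 66 branch applies.
R = 329.7·(123.6 − 60)^(-0.1332) = 329.7·63.6^(-0.1332) = 329.7·0.57515 = 189.626.
G = 288.1·(123.6 − 60)^(-0.07551) = 288.1·63.6^(-0.07551) = 288.1·0.73084 = 210.554.
B = 255 by definition for t > 66.
Rounded: (190, 211, 255).

(190, 211, 255)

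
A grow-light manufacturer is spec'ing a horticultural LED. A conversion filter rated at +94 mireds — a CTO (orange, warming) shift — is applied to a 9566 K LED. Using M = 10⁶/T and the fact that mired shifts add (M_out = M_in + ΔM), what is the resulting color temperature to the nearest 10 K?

M_in = 10⁶/9566 = 104.54 mireds.
M_out = 104.54 + (+94) = 198.54 mireds.
T_out = 10⁶/198.54 = 5036.8 K → 5040 K.

5040 K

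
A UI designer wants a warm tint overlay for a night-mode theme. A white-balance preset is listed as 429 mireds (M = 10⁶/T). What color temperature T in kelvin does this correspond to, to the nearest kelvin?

2331 K

T = 10⁶ / 429 = 2331.00 K → 2331 K.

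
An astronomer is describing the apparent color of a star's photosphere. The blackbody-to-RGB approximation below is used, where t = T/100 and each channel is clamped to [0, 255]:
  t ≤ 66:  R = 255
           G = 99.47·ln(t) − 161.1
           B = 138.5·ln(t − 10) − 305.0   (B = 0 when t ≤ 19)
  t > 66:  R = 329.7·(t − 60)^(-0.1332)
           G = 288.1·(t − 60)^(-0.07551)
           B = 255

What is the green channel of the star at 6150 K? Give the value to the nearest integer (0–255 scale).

t = 6150/100 = 61.5; the t ≤ 66 branch applies.
G = 99.47·ln 61.5 − 161.1 = 99.47·4.1190 − 161.1 = 248.621.
Rounded: 249.

249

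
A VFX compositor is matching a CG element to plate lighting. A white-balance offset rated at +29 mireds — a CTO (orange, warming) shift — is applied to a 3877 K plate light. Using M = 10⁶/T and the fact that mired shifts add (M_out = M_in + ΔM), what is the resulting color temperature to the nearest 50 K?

M_in = 10⁶/3877 = 257.93 mireds.
M_out = 257.93 + (+29) = 286.93 mireds.
T_out = 10⁶/286.93 = 3485.2 K → 3500 K.

3500 K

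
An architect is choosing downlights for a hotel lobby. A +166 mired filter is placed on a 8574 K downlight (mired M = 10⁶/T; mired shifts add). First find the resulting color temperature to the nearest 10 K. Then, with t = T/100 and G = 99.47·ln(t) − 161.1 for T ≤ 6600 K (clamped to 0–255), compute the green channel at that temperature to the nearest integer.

M_in = 10⁶/8574 = 116.63; M_out = 116.63 + (+166) = 282.63.
T_out = 10⁶/282.63 = 3538.2 K → 3540 K; t = 35.4.
G = 99.47·ln 35.4 − 161.1 = 99.47·3.5667 − 161.1 = 193.681.
Rounded: 194.

194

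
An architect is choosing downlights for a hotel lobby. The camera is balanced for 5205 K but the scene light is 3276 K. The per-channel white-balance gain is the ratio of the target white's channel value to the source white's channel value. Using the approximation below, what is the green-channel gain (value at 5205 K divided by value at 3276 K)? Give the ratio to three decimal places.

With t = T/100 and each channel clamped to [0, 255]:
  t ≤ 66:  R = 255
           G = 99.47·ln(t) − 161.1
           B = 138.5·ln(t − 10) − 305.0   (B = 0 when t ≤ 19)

At 3276 K (t = 32.76):
  G = 99.47·ln 32.76 − 161.1 = 99.47·3.4892 − 161.1 = 185.972.
At 5205 K (t = 52.05):
  G = 99.47·ln 52.05 − 161.1 = 99.47·3.9522 − 161.1 = 232.026.
Gain = 232.026 / 185.972 = 1.2476 → 1.248.

1.248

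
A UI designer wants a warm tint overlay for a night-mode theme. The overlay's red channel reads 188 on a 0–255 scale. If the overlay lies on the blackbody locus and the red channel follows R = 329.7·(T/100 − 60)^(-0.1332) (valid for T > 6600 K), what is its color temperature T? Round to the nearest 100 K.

(t − 60)^(-0.1332) = 188/329.7 = 0.57022.
t − 60 = 0.57022^(1/-0.1332) = 0.57022^(-7.508) = 67.848, so t = 127.848.
T = 100·t = 12785 K → 12800 K to the nearest 100 K.

12800 K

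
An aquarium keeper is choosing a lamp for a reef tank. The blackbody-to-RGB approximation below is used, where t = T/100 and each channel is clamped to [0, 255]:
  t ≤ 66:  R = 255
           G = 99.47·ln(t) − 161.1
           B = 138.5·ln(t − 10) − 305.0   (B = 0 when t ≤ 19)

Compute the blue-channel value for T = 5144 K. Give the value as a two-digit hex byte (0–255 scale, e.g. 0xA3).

t = 5144/100 = 51.44; the t ≤ 66 branch applies.
B = 138.5·ln(51.44 − 10) − 305.0 = 138.5·ln 41.44 − 305.0 = 138.5·3.7242 − 305.0 = 210.808.
Rounded: 211; in hex, 0xD3.

0xD3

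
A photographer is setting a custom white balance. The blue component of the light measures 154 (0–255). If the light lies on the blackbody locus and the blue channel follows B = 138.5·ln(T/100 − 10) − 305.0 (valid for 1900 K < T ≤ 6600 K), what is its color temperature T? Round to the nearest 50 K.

ln(t − 10) = (154 + 305.0) / 138.5 = 3.3141.
t − 10 = e^3.3141 = 27.497, so t = 37.497.
T = 100·t = 3750 K → 3750 K to the nearest 50 K.

3750 K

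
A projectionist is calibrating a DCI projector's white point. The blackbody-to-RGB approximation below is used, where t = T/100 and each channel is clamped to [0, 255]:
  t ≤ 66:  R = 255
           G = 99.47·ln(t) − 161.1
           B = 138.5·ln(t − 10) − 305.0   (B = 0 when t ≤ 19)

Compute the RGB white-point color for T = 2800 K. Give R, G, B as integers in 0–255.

R=255, G=170, B=95

t = 2800/100 = 28; the t ≤ 66 branch applies.
R = 255 by definition for t ≤ 66.
G = 99.47·ln 28 − 161.1 = 99.47·3.3322 − 161.1 = 170.354.
B = 138.5·ln(28 − 10) − 305.0 = 138.5·ln 18 − 305.0 = 138.5·2.8904 − 305.0 = 95.316.
Rounded: (255, 170, 95).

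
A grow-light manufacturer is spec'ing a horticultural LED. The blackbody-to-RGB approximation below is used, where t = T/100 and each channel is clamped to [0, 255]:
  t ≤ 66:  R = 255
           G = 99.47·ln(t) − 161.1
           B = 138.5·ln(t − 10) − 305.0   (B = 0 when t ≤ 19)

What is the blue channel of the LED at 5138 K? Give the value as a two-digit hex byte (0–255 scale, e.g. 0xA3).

t = 5138/100 = 51.38; the t ≤ 66 branch applies.
B = 138.5·ln(51.38 − 10) − 305.0 = 138.5·ln 41.38 − 305.0 = 138.5·3.7228 − 305.0 = 210.607.
Rounded: 211; in hex, 0xD3.

0xD3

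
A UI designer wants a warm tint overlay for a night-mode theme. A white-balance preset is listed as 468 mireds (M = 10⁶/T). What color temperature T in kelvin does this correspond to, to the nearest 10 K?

2140 K

T = 10⁶ / 468 = 2136.75 K → 2140 K.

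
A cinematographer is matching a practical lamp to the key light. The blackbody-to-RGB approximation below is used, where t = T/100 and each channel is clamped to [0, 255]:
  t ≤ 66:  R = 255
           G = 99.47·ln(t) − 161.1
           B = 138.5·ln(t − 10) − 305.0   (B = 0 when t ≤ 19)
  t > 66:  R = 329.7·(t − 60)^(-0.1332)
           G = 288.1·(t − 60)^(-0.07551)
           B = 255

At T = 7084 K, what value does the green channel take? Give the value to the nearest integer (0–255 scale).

241

t = 7084/100 = 70.84; the t > 66 branch applies.
G = 288.1·(70.84 − 60)^(-0.07551) = 288.1·10.84^(-0.07551) = 288.1·0.83530 = 240.651.
Rounded: 241.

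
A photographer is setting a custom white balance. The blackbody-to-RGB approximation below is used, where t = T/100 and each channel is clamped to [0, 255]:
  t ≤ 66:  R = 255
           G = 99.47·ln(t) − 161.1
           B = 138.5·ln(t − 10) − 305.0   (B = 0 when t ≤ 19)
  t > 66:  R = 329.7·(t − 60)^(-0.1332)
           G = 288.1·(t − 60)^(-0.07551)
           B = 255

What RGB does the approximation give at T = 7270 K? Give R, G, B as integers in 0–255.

t = 7270/100 = 72.7; the t > 66 branch applies.
R = 329.7·(72.7 − 60)^(-0.1332) = 329.7·12.7^(-0.1332) = 329.7·0.71281 = 235.013.
G = 288.1·(72.7 − 60)^(-0.07551) = 288.1·12.7^(-0.07551) = 288.1·0.82538 = 237.791.
B = 255 by definition for t > 66.
Rounded: (235, 238, 255).

R=235, G=238, B=255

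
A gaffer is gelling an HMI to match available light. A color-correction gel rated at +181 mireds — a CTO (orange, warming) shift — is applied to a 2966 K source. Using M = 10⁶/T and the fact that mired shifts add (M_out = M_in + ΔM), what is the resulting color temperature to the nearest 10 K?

M_in = 10⁶/2966 = 337.15 mireds.
M_out = 337.15 + (+181) = 518.15 mireds.
T_out = 10⁶/518.15 = 1929.9 K → 1930 K.

1930 K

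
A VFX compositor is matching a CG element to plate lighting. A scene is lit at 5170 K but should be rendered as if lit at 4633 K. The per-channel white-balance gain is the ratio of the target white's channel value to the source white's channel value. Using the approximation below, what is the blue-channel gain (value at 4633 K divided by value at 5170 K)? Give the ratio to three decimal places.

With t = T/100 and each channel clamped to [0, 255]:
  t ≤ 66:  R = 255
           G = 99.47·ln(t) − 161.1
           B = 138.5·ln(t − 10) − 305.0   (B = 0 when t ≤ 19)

At 5170 K (t = 51.7):
  B = 138.5·ln(51.7 − 10) − 305.0 = 138.5·ln 41.7 − 305.0 = 138.5·3.7305 − 305.0 = 211.674.
At 4633 K (t = 46.33):
  B = 138.5·ln(46.33 − 10) − 305.0 = 138.5·ln 36.33 − 305.0 = 138.5·3.5926 − 305.0 = 192.581.
Gain = 192.581 / 211.674 = 0.9098 → 0.910.

0.910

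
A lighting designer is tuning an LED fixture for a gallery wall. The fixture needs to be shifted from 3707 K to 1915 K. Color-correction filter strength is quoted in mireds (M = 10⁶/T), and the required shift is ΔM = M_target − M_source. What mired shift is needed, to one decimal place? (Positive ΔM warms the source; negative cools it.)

+252.4 mireds

M_source = 10⁶/3707 = 269.760; M_target = 10⁶/1915 = 522.193.
ΔM = 522.193 − 269.760 = 252.433 → +252.4 mireds, a warming shift.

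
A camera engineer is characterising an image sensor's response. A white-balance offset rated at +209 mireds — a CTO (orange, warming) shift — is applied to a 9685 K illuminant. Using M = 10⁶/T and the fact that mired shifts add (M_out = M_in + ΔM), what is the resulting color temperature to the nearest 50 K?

M_in = 10⁶/9685 = 103.25 mireds.
M_out = 103.25 + (+209) = 312.25 mireds.
T_out = 10⁶/312.25 = 3202.5 K → 3200 K.

3200 K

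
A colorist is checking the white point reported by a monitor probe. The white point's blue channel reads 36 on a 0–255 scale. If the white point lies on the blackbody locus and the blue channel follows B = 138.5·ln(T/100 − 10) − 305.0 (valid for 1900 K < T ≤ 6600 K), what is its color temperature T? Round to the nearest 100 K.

2200 K

ln(t − 10) = (36 + 305.0) / 138.5 = 2.4621.
t − 10 = e^2.4621 = 11.729, so t = 21.729.
T = 100·t = 2173 K → 2200 K to the nearest 100 K.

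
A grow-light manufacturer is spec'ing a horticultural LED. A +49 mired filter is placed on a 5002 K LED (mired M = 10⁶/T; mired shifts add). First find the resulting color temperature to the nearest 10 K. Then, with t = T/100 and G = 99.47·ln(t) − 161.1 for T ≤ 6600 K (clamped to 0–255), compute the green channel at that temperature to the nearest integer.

206

M_in = 10⁶/5002 = 199.92; M_out = 199.92 + (+49) = 248.92.
T_out = 10⁶/248.92 = 4017.4 K → 4020 K; t = 40.2.
G = 99.47·ln 40.2 − 161.1 = 99.47·3.6939 − 161.1 = 206.329.
Rounded: 206.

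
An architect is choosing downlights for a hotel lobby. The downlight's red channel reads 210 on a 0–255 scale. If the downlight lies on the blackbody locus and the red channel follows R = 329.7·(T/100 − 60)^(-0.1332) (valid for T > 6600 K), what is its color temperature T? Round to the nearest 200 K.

9000 K

(t − 60)^(-0.1332) = 210/329.7 = 0.63694.
t − 60 = 0.63694^(1/-0.1332) = 0.63694^(-7.508) = 29.561, so t = 89.561.
T = 100·t = 8956 K → 9000 K to the nearest 200 K.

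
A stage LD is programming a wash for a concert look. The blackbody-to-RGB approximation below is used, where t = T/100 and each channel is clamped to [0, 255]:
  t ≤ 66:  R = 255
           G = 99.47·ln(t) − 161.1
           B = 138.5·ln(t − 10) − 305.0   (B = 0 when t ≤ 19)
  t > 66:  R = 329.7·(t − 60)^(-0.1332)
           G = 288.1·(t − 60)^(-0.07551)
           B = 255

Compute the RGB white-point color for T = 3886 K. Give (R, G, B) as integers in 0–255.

t = 3886/100 = 38.86; the t ≤ 66 branch applies.
R = 255 by definition for t ≤ 66.
G = 99.47·ln 38.86 − 161.1 = 99.47·3.6600 − 161.1 = 202.957.
B = 138.5·ln(38.86 − 10) − 305.0 = 138.5·ln 28.86 − 305.0 = 138.5·3.3625 − 305.0 = 160.700.
Rounded: (255, 203, 161).

(255, 203, 161)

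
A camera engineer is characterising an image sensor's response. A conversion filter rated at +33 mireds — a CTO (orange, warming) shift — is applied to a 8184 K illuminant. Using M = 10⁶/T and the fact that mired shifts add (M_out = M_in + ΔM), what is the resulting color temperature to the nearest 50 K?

M_in = 10⁶/8184 = 122.19 mireds.
M_out = 122.19 + (+33) = 155.19 mireds.
T_out = 10⁶/155.19 = 6443.7 K → 6450 K.

6450 K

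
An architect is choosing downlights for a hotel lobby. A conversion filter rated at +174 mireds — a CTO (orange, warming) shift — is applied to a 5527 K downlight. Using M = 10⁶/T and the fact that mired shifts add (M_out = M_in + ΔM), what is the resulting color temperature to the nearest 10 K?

2820 K

M_in = 10⁶/5527 = 180.93 mireds.
M_out = 180.93 + (+174) = 354.93 mireds.
T_out = 10⁶/354.93 = 2817.5 K → 2820 K.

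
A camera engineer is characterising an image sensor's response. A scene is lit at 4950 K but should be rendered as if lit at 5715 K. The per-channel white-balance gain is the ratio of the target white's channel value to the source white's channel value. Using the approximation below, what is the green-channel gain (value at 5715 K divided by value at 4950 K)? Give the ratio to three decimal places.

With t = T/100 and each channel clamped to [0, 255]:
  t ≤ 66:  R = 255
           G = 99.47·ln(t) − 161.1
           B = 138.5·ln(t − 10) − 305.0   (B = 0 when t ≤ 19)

1.063

At 4950 K (t = 49.5):
  G = 99.47·ln 49.5 − 161.1 = 99.47·3.9020 − 161.1 = 227.029.
At 5715 K (t = 57.15):
  G = 99.47·ln 57.15 − 161.1 = 99.47·4.0457 − 161.1 = 241.324.
Gain = 241.324 / 227.029 = 1.0630 → 1.063.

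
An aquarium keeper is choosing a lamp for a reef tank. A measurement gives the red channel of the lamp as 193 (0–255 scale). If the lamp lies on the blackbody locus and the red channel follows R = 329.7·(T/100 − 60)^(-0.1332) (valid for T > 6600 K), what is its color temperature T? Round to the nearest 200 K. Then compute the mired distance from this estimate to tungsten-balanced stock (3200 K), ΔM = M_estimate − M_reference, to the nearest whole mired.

(t − 60)^(-0.1332) = 193/329.7 = 0.58538.
t − 60 = 0.58538^(1/-0.1332) = 0.58538^(-7.508) = 55.713, so t = 115.713.
T = 100·t = 11571 K → 11600 K to the nearest 200 K.
M_estimate = 10⁶/11600 = 86.21; M_reference = 10⁶/3200 = 312.50.
ΔM = 86.21 − 312.50 = -226.29 → -226 mireds.

-226 mireds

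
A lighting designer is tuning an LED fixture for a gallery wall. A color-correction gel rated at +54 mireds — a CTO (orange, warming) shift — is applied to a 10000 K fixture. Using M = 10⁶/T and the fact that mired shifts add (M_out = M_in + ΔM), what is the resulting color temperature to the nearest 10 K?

6490 K

M_in = 10⁶/10000 = 100.00 mireds.
M_out = 100.00 + (+54) = 154.00 mireds.
T_out = 10⁶/154.00 = 6493.5 K → 6490 K.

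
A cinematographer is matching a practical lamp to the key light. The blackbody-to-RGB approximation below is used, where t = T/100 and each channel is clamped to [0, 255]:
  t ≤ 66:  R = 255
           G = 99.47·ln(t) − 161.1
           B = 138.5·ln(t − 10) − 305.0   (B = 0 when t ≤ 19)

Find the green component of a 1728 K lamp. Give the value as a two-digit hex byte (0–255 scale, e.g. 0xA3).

t = 1728/100 = 17.28; the t ≤ 66 branch applies.
G = 99.47·ln 17.28 − 161.1 = 99.47·2.8495 − 161.1 = 122.345.
Rounded: 122; in hex, 0x7A.

0x7A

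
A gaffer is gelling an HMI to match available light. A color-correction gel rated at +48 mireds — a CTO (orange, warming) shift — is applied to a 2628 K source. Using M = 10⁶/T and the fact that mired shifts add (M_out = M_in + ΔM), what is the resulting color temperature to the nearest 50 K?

M_in = 10⁶/2628 = 380.52 mireds.
M_out = 380.52 + (+48) = 428.52 mireds.
T_out = 10⁶/428.52 = 2333.6 K → 2350 K.

2350 K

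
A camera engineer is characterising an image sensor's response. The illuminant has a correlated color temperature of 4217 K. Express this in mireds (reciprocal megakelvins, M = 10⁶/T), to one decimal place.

M = 10⁶ / 4217 = 237.135 → 237.1 mireds.

237.1 mireds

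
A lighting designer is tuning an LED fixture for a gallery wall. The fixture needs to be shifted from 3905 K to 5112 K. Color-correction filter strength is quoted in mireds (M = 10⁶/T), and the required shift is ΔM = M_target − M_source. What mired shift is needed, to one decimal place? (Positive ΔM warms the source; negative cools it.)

-60.5 mireds

M_source = 10⁶/3905 = 256.082; M_target = 10⁶/5112 = 195.618.
ΔM = 195.618 − 256.082 = -60.464 → -60.5 mireds, a cooling shift.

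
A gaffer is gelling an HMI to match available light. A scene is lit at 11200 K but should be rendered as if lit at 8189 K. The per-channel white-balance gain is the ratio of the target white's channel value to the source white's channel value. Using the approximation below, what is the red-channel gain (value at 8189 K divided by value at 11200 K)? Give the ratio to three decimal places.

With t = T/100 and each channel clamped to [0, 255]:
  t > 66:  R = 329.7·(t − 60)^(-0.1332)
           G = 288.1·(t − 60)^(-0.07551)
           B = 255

At 11200 K (t = 112):
  R = 329.7·(112 − 60)^(-0.1332) = 329.7·52^(-0.1332) = 329.7·0.59078 = 194.781.
At 8189 K (t = 81.89):
  R = 329.7·(81.89 − 60)^(-0.1332) = 329.7·21.89^(-0.1332) = 329.7·0.66295 = 218.574.
Gain = 218.574 / 194.781 = 1.1221 → 1.122.

1.122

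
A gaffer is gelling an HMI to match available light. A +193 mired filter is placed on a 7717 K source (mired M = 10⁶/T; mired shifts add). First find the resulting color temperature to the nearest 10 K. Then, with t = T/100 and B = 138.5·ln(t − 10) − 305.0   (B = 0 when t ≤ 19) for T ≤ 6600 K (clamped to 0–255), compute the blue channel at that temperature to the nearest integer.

M_in = 10⁶/7717 = 129.58; M_out = 129.58 + (+193) = 322.58.
T_out = 10⁶/322.58 = 3100.0 K → 3100 K; t = 31.
B = 138.5·ln(31 − 10) − 305.0 = 138.5·ln 21 − 305.0 = 138.5·3.0445 − 305.0 = 116.666.
Rounded: 117.

117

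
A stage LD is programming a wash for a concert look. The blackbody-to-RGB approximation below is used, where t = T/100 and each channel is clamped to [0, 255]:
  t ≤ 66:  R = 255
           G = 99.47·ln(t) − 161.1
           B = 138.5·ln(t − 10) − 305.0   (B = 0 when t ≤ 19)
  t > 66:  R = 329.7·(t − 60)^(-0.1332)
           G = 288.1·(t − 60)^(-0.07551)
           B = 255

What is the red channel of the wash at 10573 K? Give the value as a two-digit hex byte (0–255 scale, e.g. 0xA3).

t = 10573/100 = 105.73; the t > 66 branch applies.
R = 329.7·(105.73 − 60)^(-0.1332) = 329.7·45.73^(-0.1332) = 329.7·0.60098 = 198.144.
Rounded: 198; in hex, 0xC6.

0xC6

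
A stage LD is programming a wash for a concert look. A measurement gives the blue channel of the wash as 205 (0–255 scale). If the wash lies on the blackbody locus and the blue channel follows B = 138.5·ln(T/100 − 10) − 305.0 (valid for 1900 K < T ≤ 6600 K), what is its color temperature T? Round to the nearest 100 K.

5000 K

ln(t − 10) = (205 + 305.0) / 138.5 = 3.6823.
t − 10 = e^3.6823 = 39.738, so t = 49.738.
T = 100·t = 4974 K → 5000 K to the nearest 100 K.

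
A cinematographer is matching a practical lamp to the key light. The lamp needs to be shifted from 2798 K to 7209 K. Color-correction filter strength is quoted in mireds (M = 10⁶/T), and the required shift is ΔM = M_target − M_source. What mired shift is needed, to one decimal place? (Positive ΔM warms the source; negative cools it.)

M_source = 10⁶/2798 = 357.398; M_target = 10⁶/7209 = 138.715.
ΔM = 138.715 − 357.398 = -218.683 → -218.7 mireds, a cooling shift.

-218.7 mireds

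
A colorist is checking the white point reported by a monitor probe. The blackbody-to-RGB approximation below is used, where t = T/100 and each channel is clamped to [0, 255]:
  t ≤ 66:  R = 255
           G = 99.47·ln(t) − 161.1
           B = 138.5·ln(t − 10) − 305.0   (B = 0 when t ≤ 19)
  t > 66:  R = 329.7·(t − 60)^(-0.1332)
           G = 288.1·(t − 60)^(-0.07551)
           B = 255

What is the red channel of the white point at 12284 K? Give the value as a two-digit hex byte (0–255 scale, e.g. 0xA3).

0xBE

t = 12284/100 = 122.84; the t > 66 branch applies.
R = 329.7·(122.84 − 60)^(-0.1332) = 329.7·62.84^(-0.1332) = 329.7·0.57607 = 189.930.
Rounded: 190; in hex, 0xBE.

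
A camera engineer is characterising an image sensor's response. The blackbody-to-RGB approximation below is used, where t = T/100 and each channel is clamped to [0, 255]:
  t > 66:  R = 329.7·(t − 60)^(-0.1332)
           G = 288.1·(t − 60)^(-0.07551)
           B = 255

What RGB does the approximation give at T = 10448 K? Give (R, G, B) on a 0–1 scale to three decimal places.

t = 10448/100 = 104.48; the t > 66 branch applies.
R = 329.7·(104.48 − 60)^(-0.1332) = 329.7·44.48^(-0.1332) = 329.7·0.60320 = 198.876.
G = 288.1·(104.48 − 60)^(-0.07551) = 288.1·44.48^(-0.07551) = 288.1·0.75084 = 216.317.
B = 255 by definition for t > 66.
Dividing each by 255: (0.7799, 0.8483, 1.0000) → (0.780, 0.848, 1.000).

(0.780, 0.848, 1.000)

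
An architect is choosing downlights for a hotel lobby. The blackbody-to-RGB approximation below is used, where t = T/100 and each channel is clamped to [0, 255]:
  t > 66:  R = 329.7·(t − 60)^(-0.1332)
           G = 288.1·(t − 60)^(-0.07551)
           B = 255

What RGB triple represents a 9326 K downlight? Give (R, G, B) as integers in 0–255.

t = 9326/100 = 93.26; the t > 66 branch applies.
R = 329.7·(93.26 − 60)^(-0.1332) = 329.7·33.26^(-0.1332) = 329.7·0.62702 = 206.728.
G = 288.1·(93.26 − 60)^(-0.07551) = 288.1·33.26^(-0.07551) = 288.1·0.76750 = 221.117.
B = 255 by definition for t > 66.
Rounded: (207, 221, 255).

(207, 221, 255)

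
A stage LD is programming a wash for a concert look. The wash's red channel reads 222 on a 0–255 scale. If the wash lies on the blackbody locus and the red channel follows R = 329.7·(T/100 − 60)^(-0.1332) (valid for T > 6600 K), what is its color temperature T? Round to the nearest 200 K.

8000 K

(t − 60)^(-0.1332) = 222/329.7 = 0.67334.
t − 60 = 0.67334^(1/-0.1332) = 0.67334^(-7.508) = 19.478, so t = 79.478.
T = 100·t = 7948 K → 8000 K to the nearest 200 K.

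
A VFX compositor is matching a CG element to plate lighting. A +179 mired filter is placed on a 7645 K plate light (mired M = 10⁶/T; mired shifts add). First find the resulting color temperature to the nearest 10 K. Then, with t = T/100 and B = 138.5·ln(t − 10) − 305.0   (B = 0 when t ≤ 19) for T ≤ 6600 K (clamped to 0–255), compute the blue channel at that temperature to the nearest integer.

125

M_in = 10⁶/7645 = 130.80; M_out = 130.80 + (+179) = 309.80.
T_out = 10⁶/309.80 = 3227.8 K → 3230 K; t = 32.3.
B = 138.5·ln(32.3 − 10) − 305.0 = 138.5·ln 22.3 − 305.0 = 138.5·3.1046 − 305.0 = 124.985.
Rounded: 125.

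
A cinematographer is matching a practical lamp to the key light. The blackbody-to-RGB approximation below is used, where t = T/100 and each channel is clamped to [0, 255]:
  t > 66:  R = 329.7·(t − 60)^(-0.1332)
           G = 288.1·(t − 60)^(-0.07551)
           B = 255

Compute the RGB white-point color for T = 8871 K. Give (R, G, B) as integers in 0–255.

(211, 224, 255)

t = 8871/100 = 88.71; the t > 66 branch applies.
R = 329.7·(88.71 − 60)^(-0.1332) = 329.7·28.71^(-0.1332) = 329.7·0.63943 = 210.819.
G = 288.1·(88.71 − 60)^(-0.07551) = 288.1·28.71^(-0.07551) = 288.1·0.77608 = 223.587.
B = 255 by definition for t > 66.
Rounded: (211, 224, 255).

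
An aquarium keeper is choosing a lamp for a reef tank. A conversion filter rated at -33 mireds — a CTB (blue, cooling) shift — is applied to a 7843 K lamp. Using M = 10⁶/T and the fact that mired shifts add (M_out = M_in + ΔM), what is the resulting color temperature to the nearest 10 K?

10580 K

M_in = 10⁶/7843 = 127.50 mireds.
M_out = 127.50 + (-33) = 94.50 mireds.
T_out = 10⁶/94.50 = 10581.8 K → 10580 K.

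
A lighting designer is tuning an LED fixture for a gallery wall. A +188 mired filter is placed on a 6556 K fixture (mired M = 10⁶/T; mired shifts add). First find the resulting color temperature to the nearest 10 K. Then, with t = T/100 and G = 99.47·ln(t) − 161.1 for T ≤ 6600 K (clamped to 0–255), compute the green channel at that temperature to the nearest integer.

175

M_in = 10⁶/6556 = 152.53; M_out = 152.53 + (+188) = 340.53.
T_out = 10⁶/340.53 = 2936.6 K → 2940 K; t = 29.4.
G = 99.47·ln 29.4 − 161.1 = 99.47·3.3810 − 161.1 = 175.208.
Rounded: 175.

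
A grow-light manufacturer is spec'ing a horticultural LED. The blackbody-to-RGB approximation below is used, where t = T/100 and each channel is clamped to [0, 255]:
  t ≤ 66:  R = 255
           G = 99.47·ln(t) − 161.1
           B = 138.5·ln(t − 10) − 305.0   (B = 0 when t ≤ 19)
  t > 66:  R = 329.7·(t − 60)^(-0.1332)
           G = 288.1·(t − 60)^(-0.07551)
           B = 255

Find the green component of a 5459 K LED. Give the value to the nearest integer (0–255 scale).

t = 5459/100 = 54.59; the t ≤ 66 branch applies.
G = 99.47·ln 54.59 − 161.1 = 99.47·3.9999 − 161.1 = 236.765.
Rounded: 237.

237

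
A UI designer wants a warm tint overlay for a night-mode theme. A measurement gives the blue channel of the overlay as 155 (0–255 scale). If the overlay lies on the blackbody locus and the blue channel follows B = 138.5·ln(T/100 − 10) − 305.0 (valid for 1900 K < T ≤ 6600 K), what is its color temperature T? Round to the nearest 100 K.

ln(t − 10) = (155 + 305.0) / 138.5 = 3.3213.
t − 10 = e^3.3213 = 27.696, so t = 37.696.
T = 100·t = 3770 K → 3800 K to the nearest 100 K.

3800 K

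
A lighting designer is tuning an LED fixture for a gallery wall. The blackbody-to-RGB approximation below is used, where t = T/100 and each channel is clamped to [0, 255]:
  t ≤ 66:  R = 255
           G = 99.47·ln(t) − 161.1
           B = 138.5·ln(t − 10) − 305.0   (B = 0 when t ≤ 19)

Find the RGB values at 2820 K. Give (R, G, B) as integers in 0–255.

(255, 171, 97)

t = 2820/100 = 28.2; the t ≤ 66 branch applies.
R = 255 by definition for t ≤ 66.
G = 99.47·ln 28.2 − 161.1 = 99.47·3.3393 − 161.1 = 171.062.
B = 138.5·ln(28.2 − 10) − 305.0 = 138.5·ln 18.2 − 305.0 = 138.5·2.9014 − 305.0 = 96.847.
Rounded: (255, 171, 97).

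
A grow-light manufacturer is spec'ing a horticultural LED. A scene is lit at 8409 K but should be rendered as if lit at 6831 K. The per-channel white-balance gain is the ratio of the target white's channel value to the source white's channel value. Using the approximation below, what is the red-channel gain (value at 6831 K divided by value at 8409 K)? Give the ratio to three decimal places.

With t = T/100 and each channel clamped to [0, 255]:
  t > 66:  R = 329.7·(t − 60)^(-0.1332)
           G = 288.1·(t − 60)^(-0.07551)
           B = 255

1.152

At 8409 K (t = 84.09):
  R = 329.7·(84.09 − 60)^(-0.1332) = 329.7·24.09^(-0.1332) = 329.7·0.65454 = 215.803.
At 6831 K (t = 68.31):
  R = 329.7·(68.31 − 60)^(-0.1332) = 329.7·8.31^(-0.1332) = 329.7·0.75424 = 248.673.
Gain = 248.673 / 215.803 = 1.1523 → 1.152.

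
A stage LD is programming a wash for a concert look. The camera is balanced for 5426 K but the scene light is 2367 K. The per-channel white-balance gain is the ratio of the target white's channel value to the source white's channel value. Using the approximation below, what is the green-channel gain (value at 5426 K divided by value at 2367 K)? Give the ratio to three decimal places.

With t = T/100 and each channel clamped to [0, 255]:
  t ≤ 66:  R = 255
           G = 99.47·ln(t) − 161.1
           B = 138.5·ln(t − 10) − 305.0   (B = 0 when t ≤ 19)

1.537

At 2367 K (t = 23.67):
  G = 99.47·ln 23.67 − 161.1 = 99.47·3.1642 − 161.1 = 153.644.
At 5426 K (t = 54.26):
  G = 99.47·ln 54.26 − 161.1 = 99.47·3.9938 − 161.1 = 236.162.
Gain = 236.162 / 153.644 = 1.5371 → 1.537.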